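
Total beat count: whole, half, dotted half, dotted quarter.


Working:
Beat values:
  whole = 4 beats
  half = 2 beats
  dotted half = 3 beats
  dotted quarter = 1.5 beats
Sum = 4 + 2 + 3 + 1.5
= 10.5 beats


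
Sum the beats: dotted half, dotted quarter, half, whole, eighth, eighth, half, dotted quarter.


Reasoning:
Beat values:
  dotted half = 3 beats
  dotted quarter = 1.5 beats
  half = 2 beats
  whole = 4 beats
  eighth = 0.5 beats
  eighth = 0.5 beats
  half = 2 beats
  dotted quarter = 1.5 beats
Sum = 3 + 1.5 + 2 + 4 + 0.5 + 0.5 + 2 + 1.5
= 15 beats


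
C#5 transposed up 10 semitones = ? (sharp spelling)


Let's work it out.
C#5: chromatic position 1 in octave 5 → absolute = 5×12 + 1 = 61
Transpose up 10: 61 + 10 = 71
71 = 5×12 + 11 → B in octave 5
Result = B5


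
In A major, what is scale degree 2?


Step by step:
Major scale pattern: W-W-H-W-W-W-H (2-2-1-2-2-2-1 semitones)
Starting from A:
  A + 2 semitones → B
  B + 2 semitones → C#
  C# + 1 semitone → D
  D + 2 semitones → E
  E + 2 semitones → F#
  F# + 2 semitones → G#
  G# + 1 semitone → A
Scale: A B C# D E F# G#
Degree 2 = B


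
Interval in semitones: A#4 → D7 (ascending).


Absolute semitone position = octave×12 + chromatic position
A#4: 4×12 + 10 = 58
D7: 7×12 + 2 = 86
Difference = 86 - 58 = 28
= 28 semitones


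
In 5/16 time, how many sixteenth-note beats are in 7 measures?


Time signature 5/16: the bottom number 16 means the sixteenth note gets one count
The top number 5 means 5 sixteenth-note beats per measure
Total = 5 × 7 measures
= 35 sixteenth-note beats


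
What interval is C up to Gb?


Reasoning:
Letter names: C → G spans 5 letter names → a 5th
Semitones: C → Gb = 6 half-steps
A 5th of 6 semitones is a diminished 5th
= diminished 5th


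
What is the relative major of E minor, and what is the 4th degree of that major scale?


The relative major shares the key signature and is a minor 3rd above the minor tonic
A minor 3rd above E is G
→ relative major of E minor is G major
G major scale: G A B C D E F#
= G major; 4th degree = C


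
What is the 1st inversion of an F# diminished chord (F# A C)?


Step by step:
Root position: F# A C
1st inversion: move root up an octave
Bass note: A
Notes (bottom to top) = A C F#


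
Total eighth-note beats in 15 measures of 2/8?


Reasoning:
Time signature 2/8: the bottom number 8 means the eighth note gets one count
The top number 2 means 2 eighth-note beats per measure
Total = 2 × 15 measures
= 30 eighth-note beats


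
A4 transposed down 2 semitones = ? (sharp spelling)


Step by step:
A4: chromatic position 9 in octave 4 → absolute = 4×12 + 9 = 57
Transpose down 2: 57 - 2 = 55
55 = 4×12 + 7 → G in octave 4
Result = G4


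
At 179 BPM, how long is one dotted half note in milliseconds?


One quarter-note beat = 60000 / BPM = 60000 / 179 ms
Dotted half note = 3 × quarter note
Duration = 3 × 60000 / 179 = 180000 / 179
= 1005.6 ms


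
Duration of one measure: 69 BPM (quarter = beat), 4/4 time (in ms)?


Let's work it out.
Quarter-note beat duration = 60000 / 69 ms
Beats per measure (4/4) = 4
One measure = 4 × 60000 / 69 = 240000 / 69 ms
= 3478.3 ms


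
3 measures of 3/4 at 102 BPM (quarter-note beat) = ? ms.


Let's work it out.
Quarter-note beat duration = 60000 / 102 ms
Beats per measure (3/4) = 3
One measure = 3 × 60000 / 102 = 180000 / 102 ms
3 measures = 3 × 180000 / 102 = 540000 / 102
= 5294.1 ms


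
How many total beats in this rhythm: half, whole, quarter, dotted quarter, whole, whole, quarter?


Step by step:
Beat values:
  half = 2 beats
  whole = 4 beats
  quarter = 1 beat
  dotted quarter = 1.5 beats
  whole = 4 beats
  whole = 4 beats
  quarter = 1 beat
Sum = 2 + 4 + 1 + 1.5 + 4 + 4 + 1
= 17.5 beats


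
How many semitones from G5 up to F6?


Step by step:
Absolute semitone position = octave×12 + chromatic position
G5: 5×12 + 7 = 67
F6: 6×12 + 5 = 77
Difference = 77 - 67 = 10
= 10 semitones


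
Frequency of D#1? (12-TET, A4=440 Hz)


Solution.
f = 440 × 2^(n/12) where n = semitones from A4
D#1: -42 semitones from A4
f = 440 × 2^(-42/12)
f = 38.89 Hz


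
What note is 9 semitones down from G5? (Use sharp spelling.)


G5: chromatic position 7 in octave 5 → absolute = 5×12 + 7 = 67
Transpose down 9: 67 - 9 = 58
58 = 4×12 + 10 → A# in octave 4
Result = A#4


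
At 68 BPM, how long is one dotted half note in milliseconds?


Let's work it out.
One quarter-note beat = 60000 / BPM = 60000 / 68 ms
Dotted half note = 3 × quarter note
Duration = 3 × 60000 / 68 = 180000 / 68
= 2647.1 ms


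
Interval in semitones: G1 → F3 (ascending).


Reasoning:
Absolute semitone position = octave×12 + chromatic position
G1: 1×12 + 7 = 19
F3: 3×12 + 5 = 41
Difference = 41 - 19 = 22
= 22 semitones


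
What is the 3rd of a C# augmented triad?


Working:
Augmented triad = root + major 3rd (4 semitones) + augmented 5th (8 semitones)
A triad on C# stacks thirds, so the chord tones use letter names C-E-G
Root: C#
Major 3rd above C#: E#
Augmented 5th above C#: G##
The 3rd = E#


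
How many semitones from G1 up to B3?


Reasoning:
Absolute semitone position = octave×12 + chromatic position
G1: 1×12 + 7 = 19
B3: 3×12 + 11 = 47
Difference = 47 - 19 = 28
= 28 semitones


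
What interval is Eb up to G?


Working:
Letter names: E → G spans 3 letter names → a 3rd
Semitones: Eb → G = 4 half-steps
A 3rd of 4 semitones is a major 3rd
= major 3rd


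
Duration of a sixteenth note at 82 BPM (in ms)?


Reasoning:
One quarter-note beat = 60000 / BPM = 60000 / 82 ms
Sixteenth note = 1/4 × quarter note
Duration = 1/4 × 60000 / 82 = 15000 / 82
= 182.9 ms


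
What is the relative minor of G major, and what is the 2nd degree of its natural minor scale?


Working:
The relative minor shares the major's key signature and starts on its 6th degree
6th degree = a major 6th above the tonic; a major 6th above G is E
→ relative minor of G major is E minor
E natural minor scale: E F# G A B C D
= E minor; 2nd degree = F#


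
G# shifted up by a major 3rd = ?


Working:
major 3rd: 3 letter names, 4 semitones
Letter: G + 2 → B
Pitch: G# + 4 semitones, spelled as a B → B#
= B#


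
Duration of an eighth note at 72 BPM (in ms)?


Working:
One quarter-note beat = 60000 / BPM = 60000 / 72 ms
Eighth note = 1/2 × quarter note
Duration = 1/2 × 60000 / 72 = 30000 / 72
= 416.7 ms


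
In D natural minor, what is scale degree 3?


Natural minor scale pattern: W-H-W-W-H-W-W (2-1-2-2-1-2-2 semitones)
Starting from D:
  D + 2 semitones → E
  E + 1 semitone → F
  F + 2 semitones → G
  G + 2 semitones → A
  A + 1 semitone → Bb
  Bb + 2 semitones → C
  C + 2 semitones → D
Scale: D E F G A Bb C
Degree 3 = F


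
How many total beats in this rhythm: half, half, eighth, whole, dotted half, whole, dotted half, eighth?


Working:
Beat values:
  half = 2 beats
  half = 2 beats
  eighth = 0.5 beats
  whole = 4 beats
  dotted half = 3 beats
  whole = 4 beats
  dotted half = 3 beats
  eighth = 0.5 beats
Sum = 2 + 2 + 0.5 + 4 + 3 + 4 + 3 + 0.5
= 19 beats


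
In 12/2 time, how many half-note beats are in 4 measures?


Solution.
Time signature 12/2: the bottom number 2 means the half note gets one count
The top number 12 means 12 half-note beats per measure
Total = 12 × 4 measures
= 48 half-note beats


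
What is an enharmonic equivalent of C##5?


Let's work it out.
Enharmonic notes sound the same pitch but are spelled with different letter names
C## and D name the same pitch class
= D5


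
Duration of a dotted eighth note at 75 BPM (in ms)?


Let's work it out.
One quarter-note beat = 60000 / BPM = 60000 / 75 ms
Dotted eighth note = 3/4 × quarter note
Duration = 3/4 × 60000 / 75 = 45000 / 75
= 600.0 ms


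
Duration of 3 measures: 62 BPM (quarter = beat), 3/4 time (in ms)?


Working:
Quarter-note beat duration = 60000 / 62 ms
Beats per measure (3/4) = 3
One measure = 3 × 60000 / 62 = 180000 / 62 ms
3 measures = 3 × 180000 / 62 = 540000 / 62
= 8709.7 ms


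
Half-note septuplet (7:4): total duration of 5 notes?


Solution.
Septuplet: 7 notes occupy the space of 4 half notes
Space = 4 × 2 = 8 beats
Each septuplet note = 8 / 7 = 8/7 beats
5 notes = 5 × 8/7 = 40/7
= 40/7 beats


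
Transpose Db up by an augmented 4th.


Solution.
augmented 4th: 4 letter names, 6 semitones
Letter: D + 3 → G
Pitch: Db + 6 semitones, spelled as a G → G
= G


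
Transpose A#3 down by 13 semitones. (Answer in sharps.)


A#3: chromatic position 10 in octave 3 → absolute = 3×12 + 10 = 46
Transpose down 13: 46 - 13 = 33
33 = 2×12 + 9 → A in octave 2
Result = A2


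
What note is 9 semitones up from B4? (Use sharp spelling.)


Reasoning:
B4: chromatic position 11 in octave 4 → absolute = 4×12 + 11 = 59
Transpose up 9: 59 + 9 = 68
68 = 5×12 + 8 → G# in octave 5
Result = G#5


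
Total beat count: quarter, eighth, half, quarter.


Reasoning:
Beat values:
  quarter = 1 beat
  eighth = 0.5 beats
  half = 2 beats
  quarter = 1 beat
Sum = 1 + 0.5 + 2 + 1
= 4.5 beats


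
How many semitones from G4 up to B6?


Let's work it out.
Absolute semitone position = octave×12 + chromatic position
G4: 4×12 + 7 = 55
B6: 6×12 + 11 = 83
Difference = 83 - 55 = 28
= 28 semitones


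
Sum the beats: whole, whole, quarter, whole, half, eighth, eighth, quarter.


Reasoning:
Beat values:
  whole = 4 beats
  whole = 4 beats
  quarter = 1 beat
  whole = 4 beats
  half = 2 beats
  eighth = 0.5 beats
  eighth = 0.5 beats
  quarter = 1 beat
Sum = 4 + 4 + 1 + 4 + 2 + 0.5 + 0.5 + 1
= 17 beats


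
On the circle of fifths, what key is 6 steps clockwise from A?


Each clockwise step on the circle of fifths moves up a perfect 5th
From A: A → E → B → F#/Gb → Db → Ab → Eb
= Eb


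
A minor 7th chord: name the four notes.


Solution.
Minor 7th chord = root + minor 3rd + perfect 5th + minor 7th
Seventh chords stack in thirds, so the letter names are A-C-E-G
Root: A
Minor 3rd above A: C
Perfect 5th above A: E
Minor 7th above A: G
Chord = A C E G


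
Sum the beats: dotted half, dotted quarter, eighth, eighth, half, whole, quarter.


Solution.
Beat values:
  dotted half = 3 beats
  dotted quarter = 1.5 beats
  eighth = 0.5 beats
  eighth = 0.5 beats
  half = 2 beats
  whole = 4 beats
  quarter = 1 beat
Sum = 3 + 1.5 + 0.5 + 0.5 + 2 + 4 + 1
= 12.5 beats


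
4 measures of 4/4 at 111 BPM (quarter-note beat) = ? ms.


Step by step:
Quarter-note beat duration = 60000 / 111 ms
Beats per measure (4/4) = 4
One measure = 4 × 60000 / 111 = 240000 / 111 ms
4 measures = 4 × 240000 / 111 = 960000 / 111
= 8648.6 ms


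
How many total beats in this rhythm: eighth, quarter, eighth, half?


Let's work it out.
Beat values:
  eighth = 0.5 beats
  quarter = 1 beat
  eighth = 0.5 beats
  half = 2 beats
Sum = 0.5 + 1 + 0.5 + 2
= 4 beats


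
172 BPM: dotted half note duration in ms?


Let's work it out.
One quarter-note beat = 60000 / BPM = 60000 / 172 ms
Dotted half note = 3 × quarter note
Duration = 3 × 60000 / 172 = 180000 / 172
= 1046.5 ms


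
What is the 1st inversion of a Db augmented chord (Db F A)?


Reasoning:
Root position: Db F A
1st inversion: move root up an octave
Bass note: F
Notes (bottom to top) = F A Db


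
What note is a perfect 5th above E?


Reasoning:
A 5th spans 5 letter names, so from E we land on B
A perfect 5th = 7 semitones above E
Spell B at that pitch: B
= B


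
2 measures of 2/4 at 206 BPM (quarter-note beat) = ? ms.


Solution.
Quarter-note beat duration = 60000 / 206 ms
Beats per measure (2/4) = 2
One measure = 2 × 60000 / 206 = 120000 / 206 ms
2 measures = 2 × 120000 / 206 = 240000 / 206
= 1165.0 ms


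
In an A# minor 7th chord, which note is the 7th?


Step by step:
Minor 7th chord = root + minor 3rd + perfect 5th + minor 7th
Seventh chords stack in thirds, so the letter names are A-C-E-G
Root: A#
Minor 3rd above A#: C#
Perfect 5th above A#: E#
Minor 7th above A#: G#
The 7th = G#


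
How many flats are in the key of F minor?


Working:
Flat minor keys: A(0), D(1), G(2), C(3), F(4), Bb(5), Eb(6), Ab(7)
F minor has 4 flats
Order of flats: Bb Eb Ab Db Gb Cb Fb → first 4: Bb, Eb, Ab, Db
= 4 flats


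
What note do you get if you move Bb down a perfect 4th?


perfect 4th: 4 letter names, 5 semitones
Letter: B - 3 → F
Pitch: Bb - 5 semitones, spelled as an F → F
= F


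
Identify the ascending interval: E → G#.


Letter names: E → G spans 3 letter names → a 3rd
Semitones: E → G# = 4 half-steps
A 3rd of 4 semitones is a major 3rd
= major 3rd


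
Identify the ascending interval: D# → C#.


Letter names: D → C spans 7 letter names → a 7th
Semitones: D# → C# = 10 half-steps
A 7th of 10 semitones is a minor 7th
= minor 7th


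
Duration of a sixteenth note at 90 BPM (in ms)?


One quarter-note beat = 60000 / BPM = 60000 / 90 ms
Sixteenth note = 1/4 × quarter note
Duration = 1/4 × 60000 / 90 = 15000 / 90
= 166.7 ms


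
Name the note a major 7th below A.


Step by step:
A 7th spans 7 letter names, so from A we land on B
A major 7th = 11 semitones below A
Spell B at that pitch: Bb
= Bb


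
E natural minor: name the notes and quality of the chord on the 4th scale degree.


Step by step:
E natural minor scale: E F# G A B C D
Diatonic triad on degree 4 stacks scale notes 4, 6, 1: A C E
A→C = 3 semitones; A→E = 7 semitones → minor triad
= A C E (minor)


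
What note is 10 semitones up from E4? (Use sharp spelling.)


E4: chromatic position 4 in octave 4 → absolute = 4×12 + 4 = 52
Transpose up 10: 52 + 10 = 62
62 = 5×12 + 2 → D in octave 5
Result = D5


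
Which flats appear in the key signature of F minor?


Let's work it out.
Flat minor keys: A(0), D(1), G(2), C(3), F(4), Bb(5), Eb(6), Ab(7)
F minor has 4 flats
Order of flats: Bb Eb Ab Db Gb Cb Fb → first 4: Bb, Eb, Ab, Db
= Bb, Eb, Ab, Db


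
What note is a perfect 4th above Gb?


Working:
A 4th spans 4 letter names, so from G we land on C
A perfect 4th = 5 semitones above Gb
Spell C at that pitch: Cb
= Cb


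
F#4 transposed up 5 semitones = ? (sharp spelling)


Working:
F#4: chromatic position 6 in octave 4 → absolute = 4×12 + 6 = 54
Transpose up 5: 54 + 5 = 59
59 = 4×12 + 11 → B in octave 4
Result = B4


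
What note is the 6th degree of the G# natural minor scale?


Let's work it out.
Natural minor scale pattern: W-H-W-W-H-W-W (2-1-2-2-1-2-2 semitones)
Starting from G#:
  G# + 2 semitones → A#
  A# + 1 semitone → B
  B + 2 semitones → C#
  C# + 2 semitones → D#
  D# + 1 semitone → E
  E + 2 semitones → F#
  F# + 2 semitones → G#
Scale: G# A# B C# D# E F#
Degree 6 = E


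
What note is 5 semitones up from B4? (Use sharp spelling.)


B4: chromatic position 11 in octave 4 → absolute = 4×12 + 11 = 59
Transpose up 5: 59 + 5 = 64
64 = 5×12 + 4 → E in octave 5
Result = E5


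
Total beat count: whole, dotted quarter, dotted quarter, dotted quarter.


Solution.
Beat values:
  whole = 4 beats
  dotted quarter = 1.5 beats
  dotted quarter = 1.5 beats
  dotted quarter = 1.5 beats
Sum = 4 + 1.5 + 1.5 + 1.5
= 8.5 beats


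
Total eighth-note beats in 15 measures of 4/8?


Time signature 4/8: the bottom number 8 means the eighth note gets one count
The top number 4 means 4 eighth-note beats per measure
Total = 4 × 15 measures
= 60 eighth-note beats


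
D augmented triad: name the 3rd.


Let's work it out.
Augmented triad = root + major 3rd (4 semitones) + augmented 5th (8 semitones)
A triad on D stacks thirds, so the chord tones use letter names D-F-A
Root: D
Major 3rd above D: F#
Augmented 5th above D: A#
The 3rd = F#


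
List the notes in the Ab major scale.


Reasoning:
Major scale pattern: W-W-H-W-W-W-H (2-2-1-2-2-2-1 semitones)
Starting from Ab:
  Ab + 2 semitones → Bb
  Bb + 2 semitones → C
  C + 1 semitone → Db
  Db + 2 semitones → Eb
  Eb + 2 semitones → F
  F + 2 semitones → G
  G + 1 semitone → Ab
Scale = Ab Bb C Db Eb F G


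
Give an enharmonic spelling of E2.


Working:
Enharmonic notes sound the same pitch but are spelled with different letter names
E and Fb name the same pitch class
= Fb2


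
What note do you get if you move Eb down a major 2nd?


Let's work it out.
major 2nd: 2 letter names, 2 semitones
Letter: E - 1 → D
Pitch: Eb - 2 semitones, spelled as a D → Db
= Db


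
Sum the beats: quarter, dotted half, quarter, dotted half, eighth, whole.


Let's work it out.
Beat values:
  quarter = 1 beat
  dotted half = 3 beats
  quarter = 1 beat
  dotted half = 3 beats
  eighth = 0.5 beats
  whole = 4 beats
Sum = 1 + 3 + 1 + 3 + 0.5 + 4
= 12.5 beats


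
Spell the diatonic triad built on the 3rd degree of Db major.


Working:
Db major scale: Db Eb F Gb Ab Bb C
Diatonic triad on degree 3 stacks scale notes 3, 5, 7: F Ab C
F→Ab = 3 semitones; F→C = 7 semitones → minor triad
= F Ab C (minor)


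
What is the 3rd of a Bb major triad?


Reasoning:
Major triad = root + major 3rd (4 semitones) + perfect 5th (7 semitones)
A triad on Bb stacks thirds, so the chord tones use letter names B-D-F
Root: Bb
Major 3rd above Bb: D
Perfect 5th above Bb: F
The 3rd = D


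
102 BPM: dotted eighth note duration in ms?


Reasoning:
One quarter-note beat = 60000 / BPM = 60000 / 102 ms
Dotted eighth note = 3/4 × quarter note
Duration = 3/4 × 60000 / 102 = 45000 / 102
= 441.2 ms


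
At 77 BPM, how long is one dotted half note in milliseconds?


Reasoning:
One quarter-note beat = 60000 / BPM = 60000 / 77 ms
Dotted half note = 3 × quarter note
Duration = 3 × 60000 / 77 = 180000 / 77
= 2337.7 ms


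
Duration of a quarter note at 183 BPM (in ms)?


One quarter-note beat = 60000 / BPM = 60000 / 183 ms
Duration = 60000 / 183
= 327.9 ms


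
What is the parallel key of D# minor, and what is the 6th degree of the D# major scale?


Reasoning:
Parallel keys share the same tonic but differ in mode
D# minor → parallel is D# major
D# major scale: D# E# F## G# A# B# C##
= D# major; 6th degree = B#


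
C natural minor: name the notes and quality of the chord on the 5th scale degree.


Step by step:
C natural minor scale: C D Eb F G Ab Bb
Diatonic triad on degree 5 stacks scale notes 5, 7, 2: G Bb D
G→Bb = 3 semitones; G→D = 7 semitones → minor triad
= G Bb D (minor)


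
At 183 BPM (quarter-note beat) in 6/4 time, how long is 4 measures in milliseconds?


Working:
Quarter-note beat duration = 60000 / 183 ms
Beats per measure (6/4) = 6
One measure = 6 × 60000 / 183 = 360000 / 183 ms
4 measures = 4 × 360000 / 183 = 1440000 / 183
= 7868.9 ms


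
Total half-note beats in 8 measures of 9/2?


Reasoning:
Time signature 9/2: the bottom number 2 means the half note gets one count
The top number 9 means 9 half-note beats per measure
Total = 9 × 8 measures
= 72 half-note beats


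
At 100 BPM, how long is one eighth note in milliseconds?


One quarter-note beat = 60000 / BPM = 60000 / 100 ms
Eighth note = 1/2 × quarter note
Duration = 1/2 × 60000 / 100 = 30000 / 100
= 300.0 ms


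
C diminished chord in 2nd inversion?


Reasoning:
Root position: C Eb Gb
2nd inversion: move root and 3rd up an octave
Bass note: Gb
Notes (bottom to top) = Gb C Eb


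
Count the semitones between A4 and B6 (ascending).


Let's work it out.
Absolute semitone position = octave×12 + chromatic position
A4: 4×12 + 9 = 57
B6: 6×12 + 11 = 83
Difference = 83 - 57 = 26
= 26 semitones


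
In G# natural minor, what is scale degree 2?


Step by step:
Natural minor scale pattern: W-H-W-W-H-W-W (2-1-2-2-1-2-2 semitones)
Starting from G#:
  G# + 2 semitones → A#
  A# + 1 semitone → B
  B + 2 semitones → C#
  C# + 2 semitones → D#
  D# + 1 semitone → E
  E + 2 semitones → F#
  F# + 2 semitones → G#
Scale: G# A# B C# D# E F#
Degree 2 = A#


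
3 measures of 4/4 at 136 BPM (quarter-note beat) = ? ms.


Quarter-note beat duration = 60000 / 136 ms
Beats per measure (4/4) = 4
One measure = 4 × 60000 / 136 = 240000 / 136 ms
3 measures = 3 × 240000 / 136 = 720000 / 136
= 5294.1 ms


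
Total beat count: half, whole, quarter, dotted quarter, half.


Solution.
Beat values:
  half = 2 beats
  whole = 4 beats
  quarter = 1 beat
  dotted quarter = 1.5 beats
  half = 2 beats
Sum = 2 + 4 + 1 + 1.5 + 2
= 10.5 beats


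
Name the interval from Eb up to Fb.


Solution.
Letter names: E → F spans 2 letter names → a 2nd
Semitones: Eb → Fb = 1 half-step
A 2nd of 1 semitone is a minor 2nd
= minor 2nd


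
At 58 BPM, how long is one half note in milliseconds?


Solution.
One quarter-note beat = 60000 / BPM = 60000 / 58 ms
Half note = 2 × quarter note
Duration = 2 × 60000 / 58 = 120000 / 58
= 2069.0 ms


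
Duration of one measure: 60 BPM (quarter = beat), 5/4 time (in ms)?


Solution.
Quarter-note beat duration = 60000 / 60 ms
Beats per measure (5/4) = 5
One measure = 5 × 60000 / 60 = 300000 / 60 ms
= 5000.0 ms


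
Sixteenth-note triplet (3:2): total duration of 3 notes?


Let's work it out.
Triplet: 3 notes occupy the space of 2 sixteenth notes
Space = 2 × 1/4 = 1/2 beats
Each triplet note = 1/2 / 3 = 1/6 beats
3 notes = 3 × 1/6 = 1/2
= 1/2 beats


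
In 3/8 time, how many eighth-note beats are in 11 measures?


Time signature 3/8: the bottom number 8 means the eighth note gets one count
The top number 3 means 3 eighth-note beats per measure
Total = 3 × 11 measures
= 33 eighth-note beats


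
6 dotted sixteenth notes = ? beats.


Base sixteenth note = 1/4 beats
Dot 1 adds half the previous value: +1/8
One dotted sixteenth = 1/4 + 1/8 = 3/8
6 of them = 6 × 3/8 = 9/4
= 9/4 beats


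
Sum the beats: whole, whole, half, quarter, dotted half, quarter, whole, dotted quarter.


Beat values:
  whole = 4 beats
  whole = 4 beats
  half = 2 beats
  quarter = 1 beat
  dotted half = 3 beats
  quarter = 1 beat
  whole = 4 beats
  dotted quarter = 1.5 beats
Sum = 4 + 4 + 2 + 1 + 3 + 1 + 4 + 1.5
= 20.5 beats


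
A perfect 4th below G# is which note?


A 4th spans 4 letter names, so from G we land on D
A perfect 4th = 5 semitones below G#
Spell D at that pitch: D#
= D#


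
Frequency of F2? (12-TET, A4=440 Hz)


Step by step:
f = 440 × 2^(n/12) where n = semitones from A4
F2: -28 semitones from A4
f = 440 × 2^(-28/12)
f = 87.31 Hz


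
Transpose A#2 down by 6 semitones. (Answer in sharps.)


A#2: chromatic position 10 in octave 2 → absolute = 2×12 + 10 = 34
Transpose down 6: 34 - 6 = 28
28 = 2×12 + 4 → E in octave 2
Result = E2


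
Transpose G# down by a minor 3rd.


minor 3rd: 3 letter names, 3 semitones
Letter: G - 2 → E
Pitch: G# - 3 semitones, spelled as an E → E#
= E#


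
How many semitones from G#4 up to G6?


Let's work it out.
Absolute semitone position = octave×12 + chromatic position
G#4: 4×12 + 8 = 56
G6: 6×12 + 7 = 79
Difference = 79 - 56 = 23
= 23 semitones


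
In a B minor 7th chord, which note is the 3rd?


Working:
Minor 7th chord = root + minor 3rd + perfect 5th + minor 7th
Seventh chords stack in thirds, so the letter names are B-D-F-A
Root: B
Minor 3rd above B: D
Perfect 5th above B: F#
Minor 7th above B: A
The 3rd = D


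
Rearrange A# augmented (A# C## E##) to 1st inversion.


Solution.
Root position: A# C## E##
1st inversion: move root up an octave
Bass note: C##
Notes (bottom to top) = C## E## A#


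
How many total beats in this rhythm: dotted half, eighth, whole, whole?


Step by step:
Beat values:
  dotted half = 3 beats
  eighth = 0.5 beats
  whole = 4 beats
  whole = 4 beats
Sum = 3 + 0.5 + 4 + 4
= 11.5 beats


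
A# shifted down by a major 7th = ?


major 7th: 7 letter names, 11 semitones
Letter: A - 6 → B
Pitch: A# - 11 semitones, spelled as a B → B
= B


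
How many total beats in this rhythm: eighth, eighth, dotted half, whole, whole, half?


Working:
Beat values:
  eighth = 0.5 beats
  eighth = 0.5 beats
  dotted half = 3 beats
  whole = 4 beats
  whole = 4 beats
  half = 2 beats
Sum = 0.5 + 0.5 + 3 + 4 + 4 + 2
= 14 beats


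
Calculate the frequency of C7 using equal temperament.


Solution.
f = 440 × 2^(n/12) where n = semitones from A4
C7: 27 semitones from A4
f = 440 × 2^(27/12)
f = 2093.00 Hz


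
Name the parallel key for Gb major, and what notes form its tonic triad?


Solution.
Parallel keys share the same tonic but differ in mode
Gb major → parallel is Gb minor
Tonic triad of Gb minor = Gb Bbb Db
= Gb minor; triad = Gb Bbb Db


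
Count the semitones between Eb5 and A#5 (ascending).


Absolute semitone position = octave×12 + chromatic position
Eb5: 5×12 + 3 = 63
A#5: 5×12 + 10 = 70
Difference = 70 - 63 = 7
= 7 semitones


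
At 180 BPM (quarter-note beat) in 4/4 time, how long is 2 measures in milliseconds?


Quarter-note beat duration = 60000 / 180 ms
Beats per measure (4/4) = 4
One measure = 4 × 60000 / 180 = 240000 / 180 ms
2 measures = 2 × 240000 / 180 = 480000 / 180
= 2666.7 ms


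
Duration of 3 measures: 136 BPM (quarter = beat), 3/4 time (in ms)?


Solution.
Quarter-note beat duration = 60000 / 136 ms
Beats per measure (3/4) = 3
One measure = 3 × 60000 / 136 = 180000 / 136 ms
3 measures = 3 × 180000 / 136 = 540000 / 136
= 3970.6 ms


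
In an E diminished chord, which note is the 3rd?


Let's work it out.
Diminished triad = root + minor 3rd (3 semitones) + diminished 5th (6 semitones)
A triad on E stacks thirds, so the chord tones use letter names E-G-B
Root: E
Minor 3rd above E: G
Diminished 5th above E: Bb
The 3rd = G


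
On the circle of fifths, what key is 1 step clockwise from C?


Let's work it out.
Each clockwise step on the circle of fifths moves up a perfect 5th
From C: C → G
= G


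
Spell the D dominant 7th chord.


Working:
Dominant 7th chord = root + major 3rd + perfect 5th + minor 7th
Seventh chords stack in thirds, so the letter names are D-F-A-C
Root: D
Major 3rd above D: F#
Perfect 5th above D: A
Minor 7th above D: C
Chord = D F# A C


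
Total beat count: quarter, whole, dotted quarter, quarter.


Reasoning:
Beat values:
  quarter = 1 beat
  whole = 4 beats
  dotted quarter = 1.5 beats
  quarter = 1 beat
Sum = 1 + 4 + 1.5 + 1
= 7.5 beats


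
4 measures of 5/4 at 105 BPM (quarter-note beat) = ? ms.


Solution.
Quarter-note beat duration = 60000 / 105 ms
Beats per measure (5/4) = 5
One measure = 5 × 60000 / 105 = 300000 / 105 ms
4 measures = 4 × 300000 / 105 = 1200000 / 105
= 11428.6 ms


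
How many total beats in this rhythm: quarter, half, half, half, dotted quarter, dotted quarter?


Solution.
Beat values:
  quarter = 1 beat
  half = 2 beats
  half = 2 beats
  half = 2 beats
  dotted quarter = 1.5 beats
  dotted quarter = 1.5 beats
Sum = 1 + 2 + 2 + 2 + 1.5 + 1.5
= 10 beats


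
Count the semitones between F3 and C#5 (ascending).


Absolute semitone position = octave×12 + chromatic position
F3: 3×12 + 5 = 41
C#5: 5×12 + 1 = 61
Difference = 61 - 41 = 20
= 20 semitones


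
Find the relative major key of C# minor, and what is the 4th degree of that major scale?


The relative major shares the key signature and is a minor 3rd above the minor tonic
A minor 3rd above C# is E
→ relative major of C# minor is E major
E major scale: E F# G# A B C# D#
= E major; 4th degree = A


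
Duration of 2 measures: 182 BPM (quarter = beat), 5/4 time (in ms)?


Working:
Quarter-note beat duration = 60000 / 182 ms
Beats per measure (5/4) = 5
One measure = 5 × 60000 / 182 = 300000 / 182 ms
2 measures = 2 × 300000 / 182 = 600000 / 182
= 3296.7 ms


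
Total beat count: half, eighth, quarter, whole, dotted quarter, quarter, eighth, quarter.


Reasoning:
Beat values:
  half = 2 beats
  eighth = 0.5 beats
  quarter = 1 beat
  whole = 4 beats
  dotted quarter = 1.5 beats
  quarter = 1 beat
  eighth = 0.5 beats
  quarter = 1 beat
Sum = 2 + 0.5 + 1 + 4 + 1.5 + 1 + 0.5 + 1
= 11.5 beats


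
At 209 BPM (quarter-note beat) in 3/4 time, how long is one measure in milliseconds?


Quarter-note beat duration = 60000 / 209 ms
Beats per measure (3/4) = 3
One measure = 3 × 60000 / 209 = 180000 / 209 ms
= 861.2 ms


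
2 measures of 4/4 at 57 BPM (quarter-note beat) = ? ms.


Quarter-note beat duration = 60000 / 57 ms
Beats per measure (4/4) = 4
One measure = 4 × 60000 / 57 = 240000 / 57 ms
2 measures = 2 × 240000 / 57 = 480000 / 57
= 8421.1 ms


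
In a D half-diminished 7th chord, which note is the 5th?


Reasoning:
Half-diminished 7th chord = root + minor 3rd + diminished 5th + minor 7th
Seventh chords stack in thirds, so the letter names are D-F-A-C
Root: D
Minor 3rd above D: F
Diminished 5th above D: Ab
Minor 7th above D: C
The 5th = Ab


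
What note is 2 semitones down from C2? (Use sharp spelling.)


C2: chromatic position 0 in octave 2 → absolute = 2×12 + 0 = 24
Transpose down 2: 24 - 2 = 22
22 = 1×12 + 10 → A# in octave 1
Result = A#1


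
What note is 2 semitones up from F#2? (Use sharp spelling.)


Reasoning:
F#2: chromatic position 6 in octave 2 → absolute = 2×12 + 6 = 30
Transpose up 2: 30 + 2 = 32
32 = 2×12 + 8 → G# in octave 2
Result = G#2


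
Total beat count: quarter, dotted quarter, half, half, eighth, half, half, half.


Beat values:
  quarter = 1 beat
  dotted quarter = 1.5 beats
  half = 2 beats
  half = 2 beats
  eighth = 0.5 beats
  half = 2 beats
  half = 2 beats
  half = 2 beats
Sum = 1 + 1.5 + 2 + 2 + 0.5 + 2 + 2 + 2
= 13 beats


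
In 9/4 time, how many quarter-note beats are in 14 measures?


Solution.
Time signature 9/4: the bottom number 4 means the quarter note gets one count
The top number 9 means 9 quarter-note beats per measure
Total = 9 × 14 measures
= 126 quarter-note beats


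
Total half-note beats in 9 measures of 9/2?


Step by step:
Time signature 9/2: the bottom number 2 means the half note gets one count
The top number 9 means 9 half-note beats per measure
Total = 9 × 9 measures
= 81 half-note beats


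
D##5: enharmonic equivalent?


Let's work it out.
Enharmonic notes sound the same pitch but are spelled with different letter names
D## and E name the same pitch class
= E5


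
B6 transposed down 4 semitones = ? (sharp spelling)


Reasoning:
B6: chromatic position 11 in octave 6 → absolute = 6×12 + 11 = 83
Transpose down 4: 83 - 4 = 79
79 = 6×12 + 7 → G in octave 6
Result = G6


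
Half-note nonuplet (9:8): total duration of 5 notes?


Nonuplet: 9 notes occupy the space of 8 half notes
Space = 8 × 2 = 16 beats
Each nonuplet note = 16 / 9 = 16/9 beats
5 notes = 5 × 16/9 = 80/9
= 80/9 beats


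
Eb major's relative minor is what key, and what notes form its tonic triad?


The relative minor shares the major's key signature and starts on its 6th degree
6th degree = a major 6th above the tonic; a major 6th above Eb is C
→ relative minor of Eb major is C minor
Tonic triad of C minor = root + minor 3rd + perfect 5th = C Eb G
= C minor; triad = C Eb G


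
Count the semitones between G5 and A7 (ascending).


Absolute semitone position = octave×12 + chromatic position
G5: 5×12 + 7 = 67
A7: 7×12 + 9 = 93
Difference = 93 - 67 = 26
= 26 semitones


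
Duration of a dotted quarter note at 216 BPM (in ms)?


Step by step:
One quarter-note beat = 60000 / BPM = 60000 / 216 ms
Dotted quarter note = 3/2 × quarter note
Duration = 3/2 × 60000 / 216 = 90000 / 216
= 416.7 ms


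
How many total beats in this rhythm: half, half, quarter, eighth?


Let's work it out.
Beat values:
  half = 2 beats
  half = 2 beats
  quarter = 1 beat
  eighth = 0.5 beats
Sum = 2 + 2 + 1 + 0.5
= 5.5 beats


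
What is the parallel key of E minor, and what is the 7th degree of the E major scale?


Parallel keys share the same tonic but differ in mode
E minor → parallel is E major
E major scale: E F# G# A B C# D#
= E major; 7th degree = D#


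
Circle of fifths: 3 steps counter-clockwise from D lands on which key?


Reasoning:
Each counter-clockwise step moves down a perfect 5th (= up a perfect 4th)
From D: D → G → C → F
= F


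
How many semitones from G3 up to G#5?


Working:
Absolute semitone position = octave×12 + chromatic position
G3: 3×12 + 7 = 43
G#5: 5×12 + 8 = 68
Difference = 68 - 43 = 25
= 25 semitones


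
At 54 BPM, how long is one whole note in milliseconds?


One quarter-note beat = 60000 / BPM = 60000 / 54 ms
Whole note = 4 × quarter note
Duration = 4 × 60000 / 54 = 240000 / 54
= 4444.4 ms


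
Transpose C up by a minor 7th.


Solution.
minor 7th: 7 letter names, 10 semitones
Letter: C + 6 → B
Pitch: C + 10 semitones, spelled as a B → Bb
= Bb


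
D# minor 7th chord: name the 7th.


Working:
Minor 7th chord = root + minor 3rd + perfect 5th + minor 7th
Seventh chords stack in thirds, so the letter names are D-F-A-C
Root: D#
Minor 3rd above D#: F#
Perfect 5th above D#: A#
Minor 7th above D#: C#
The 7th = C#


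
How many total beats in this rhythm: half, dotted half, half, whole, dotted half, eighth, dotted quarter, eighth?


Beat values:
  half = 2 beats
  dotted half = 3 beats
  half = 2 beats
  whole = 4 beats
  dotted half = 3 beats
  eighth = 0.5 beats
  dotted quarter = 1.5 beats
  eighth = 0.5 beats
Sum = 2 + 3 + 2 + 4 + 3 + 0.5 + 1.5 + 0.5
= 16.5 beats


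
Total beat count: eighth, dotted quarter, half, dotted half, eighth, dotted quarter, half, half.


Solution.
Beat values:
  eighth = 0.5 beats
  dotted quarter = 1.5 beats
  half = 2 beats
  dotted half = 3 beats
  eighth = 0.5 beats
  dotted quarter = 1.5 beats
  half = 2 beats
  half = 2 beats
Sum = 0.5 + 1.5 + 2 + 3 + 0.5 + 1.5 + 2 + 2
= 13 beats


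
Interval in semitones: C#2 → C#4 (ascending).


Solution.
Absolute semitone position = octave×12 + chromatic position
C#2: 2×12 + 1 = 25
C#4: 4×12 + 1 = 49
Difference = 49 - 25 = 24
= 24 semitones


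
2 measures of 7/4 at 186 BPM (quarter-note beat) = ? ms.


Let's work it out.
Quarter-note beat duration = 60000 / 186 ms
Beats per measure (7/4) = 7
One measure = 7 × 60000 / 186 = 420000 / 186 ms
2 measures = 2 × 420000 / 186 = 840000 / 186
= 4516.1 ms


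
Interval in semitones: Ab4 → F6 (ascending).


Absolute semitone position = octave×12 + chromatic position
Ab4: 4×12 + 8 = 56
F6: 6×12 + 5 = 77
Difference = 77 - 56 = 21
= 21 semitones


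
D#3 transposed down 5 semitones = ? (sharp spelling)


Let's work it out.
D#3: chromatic position 3 in octave 3 → absolute = 3×12 + 3 = 39
Transpose down 5: 39 - 5 = 34
34 = 2×12 + 10 → A# in octave 2
Result = A#2


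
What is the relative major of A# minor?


Step by step:
The relative major shares the key signature and is a minor 3rd above the minor tonic
A minor 3rd above A# is C#
→ relative major of A# minor is C# major
= C# major


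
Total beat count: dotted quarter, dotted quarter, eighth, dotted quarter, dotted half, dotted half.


Reasoning:
Beat values:
  dotted quarter = 1.5 beats
  dotted quarter = 1.5 beats
  eighth = 0.5 beats
  dotted quarter = 1.5 beats
  dotted half = 3 beats
  dotted half = 3 beats
Sum = 1.5 + 1.5 + 0.5 + 1.5 + 3 + 3
= 11 beats


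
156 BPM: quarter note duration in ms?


Working:
One quarter-note beat = 60000 / BPM = 60000 / 156 ms
Duration = 60000 / 156
= 384.6 ms


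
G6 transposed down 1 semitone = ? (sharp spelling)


G6: chromatic position 7 in octave 6 → absolute = 6×12 + 7 = 79
Transpose down 1: 79 - 1 = 78
78 = 6×12 + 6 → F# in octave 6
Result = F#6


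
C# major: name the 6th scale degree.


Step by step:
Major scale pattern: W-W-H-W-W-W-H (2-2-1-2-2-2-1 semitones)
Starting from C#:
  C# + 2 semitones → D#
  D# + 2 semitones → E#
  E# + 1 semitone → F#
  F# + 2 semitones → G#
  G# + 2 semitones → A#
  A# + 2 semitones → B#
  B# + 1 semitone → C#
Scale: C# D# E# F# G# A# B#
Degree 6 = A#


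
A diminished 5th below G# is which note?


Working:
A 5th spans 5 letter names, so from G we land on C
A diminished 5th = 6 semitones below G#
Spell C at that pitch: C##
= C##


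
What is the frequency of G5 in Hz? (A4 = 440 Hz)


Step by step:
f = 440 × 2^(n/12) where n = semitones from A4
G5: 10 semitones from A4
f = 440 × 2^(10/12)
f = 783.99 Hz


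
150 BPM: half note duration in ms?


One quarter-note beat = 60000 / BPM = 60000 / 150 ms
Half note = 2 × quarter note
Duration = 2 × 60000 / 150 = 120000 / 150
= 800.0 ms


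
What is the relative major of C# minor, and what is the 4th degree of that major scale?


Step by step:
The relative major shares the key signature and is a minor 3rd above the minor tonic
A minor 3rd above C# is E
→ relative major of C# minor is E major
E major scale: E F# G# A B C# D#
= E major; 4th degree = A


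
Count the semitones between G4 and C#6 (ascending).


Let's work it out.
Absolute semitone position = octave×12 + chromatic position
G4: 4×12 + 7 = 55
C#6: 6×12 + 1 = 73
Difference = 73 - 55 = 18
= 18 semitones


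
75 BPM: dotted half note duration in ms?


Reasoning:
One quarter-note beat = 60000 / BPM = 60000 / 75 ms
Dotted half note = 3 × quarter note
Duration = 3 × 60000 / 75 = 180000 / 75
= 2400.0 ms


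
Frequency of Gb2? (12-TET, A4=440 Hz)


f = 440 × 2^(n/12) where n = semitones from A4
Gb2: -27 semitones from A4
f = 440 × 2^(-27/12)
f = 92.50 Hz


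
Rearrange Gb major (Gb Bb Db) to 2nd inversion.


Step by step:
Root position: Gb Bb Db
2nd inversion: move root and 3rd up an octave
Bass note: Db
Notes (bottom to top) = Db Gb Bb


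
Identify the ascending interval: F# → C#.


Letter names: F → C spans 5 letter names → a 5th
Semitones: F# → C# = 7 half-steps
A 5th of 7 semitones is a perfect 5th
= perfect 5th


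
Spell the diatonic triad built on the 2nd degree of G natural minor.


G natural minor scale: G A Bb C D Eb F
Diatonic triad on degree 2 stacks scale notes 2, 4, 6: A C Eb
A→C = 3 semitones; A→Eb = 6 semitones → diminished triad
= A C Eb (diminished)


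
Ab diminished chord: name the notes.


Working:
Diminished triad = root + minor 3rd (3 semitones) + diminished 5th (6 semitones)
A triad on Ab stacks thirds, so the chord tones use letter names A-C-E
Root: Ab
Minor 3rd above Ab: Cb
Diminished 5th above Ab: Ebb
Chord = Ab Cb Ebb


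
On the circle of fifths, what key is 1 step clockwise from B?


Reasoning:
Each clockwise step on the circle of fifths moves up a perfect 5th
From B: B → F#/Gb
= F#/Gb


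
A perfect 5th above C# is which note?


A 5th spans 5 letter names, so from C we land on G
A perfect 5th = 7 semitones above C#
Spell G at that pitch: G#
= G#


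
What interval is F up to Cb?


Working:
Letter names: F → C spans 5 letter names → a 5th
Semitones: F → Cb = 6 half-steps
A 5th of 6 semitones is a diminished 5th
= diminished 5th


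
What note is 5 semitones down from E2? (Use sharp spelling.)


Working:
E2: chromatic position 4 in octave 2 → absolute = 2×12 + 4 = 28
Transpose down 5: 28 - 5 = 23
23 = 1×12 + 11 → B in octave 1
Result = B1


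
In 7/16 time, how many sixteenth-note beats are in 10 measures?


Time signature 7/16: the bottom number 16 means the sixteenth note gets one count
The top number 7 means 7 sixteenth-note beats per measure
Total = 7 × 10 measures
= 70 sixteenth-note beats


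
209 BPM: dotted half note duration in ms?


Working:
One quarter-note beat = 60000 / BPM = 60000 / 209 ms
Dotted half note = 3 × quarter note
Duration = 3 × 60000 / 209 = 180000 / 209
= 861.2 ms


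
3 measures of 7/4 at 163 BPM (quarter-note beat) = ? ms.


Quarter-note beat duration = 60000 / 163 ms
Beats per measure (7/4) = 7
One measure = 7 × 60000 / 163 = 420000 / 163 ms
3 measures = 3 × 420000 / 163 = 1260000 / 163
= 7730.1 ms
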